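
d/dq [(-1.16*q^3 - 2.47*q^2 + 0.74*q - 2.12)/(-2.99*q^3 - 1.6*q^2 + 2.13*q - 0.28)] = (-1.77635683940025e-15*q^5 - 5.5293*q^4 - 0.5164*q^3 - 22.1191*q^2 - 5.4008*q + 4.3084)/(8.9401*q^6 + 9.568*q^5 - 10.1774*q^4 - 5.1416*q^3 + 5.4329*q^2 - 1.1928*q + 0.0784)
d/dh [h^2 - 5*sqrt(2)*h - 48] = 2*h - 5*sqrt(2)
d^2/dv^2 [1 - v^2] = -2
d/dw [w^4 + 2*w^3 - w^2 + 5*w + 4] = 4*w^3 + 6*w^2 - 2*w + 5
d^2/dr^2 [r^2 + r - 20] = 2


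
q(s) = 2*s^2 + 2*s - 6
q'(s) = 4*s + 2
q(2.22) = 8.30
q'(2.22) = 10.88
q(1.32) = 0.12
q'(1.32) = 7.28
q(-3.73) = 14.37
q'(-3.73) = -12.92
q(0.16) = -5.63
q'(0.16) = 2.64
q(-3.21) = 8.19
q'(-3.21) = -10.84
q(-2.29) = -0.09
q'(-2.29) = -7.16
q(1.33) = 0.20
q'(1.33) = 7.32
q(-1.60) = -4.08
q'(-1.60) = -4.40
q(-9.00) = 138.00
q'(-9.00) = -34.00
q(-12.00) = 258.00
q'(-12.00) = -46.00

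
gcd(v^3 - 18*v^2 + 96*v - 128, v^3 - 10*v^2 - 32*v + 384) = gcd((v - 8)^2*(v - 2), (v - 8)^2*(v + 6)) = v^2 - 16*v + 64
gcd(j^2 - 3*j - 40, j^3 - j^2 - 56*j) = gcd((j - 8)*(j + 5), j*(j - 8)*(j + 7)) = j - 8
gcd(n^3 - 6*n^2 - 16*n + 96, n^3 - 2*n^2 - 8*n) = n - 4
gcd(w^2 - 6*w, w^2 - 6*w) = w^2 - 6*w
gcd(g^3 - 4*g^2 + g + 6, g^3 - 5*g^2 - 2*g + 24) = g - 3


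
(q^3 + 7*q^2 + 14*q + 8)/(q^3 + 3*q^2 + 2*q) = (q + 4)/q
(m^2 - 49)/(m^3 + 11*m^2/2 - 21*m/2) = 2*(m - 7)/(m*(2*m - 3))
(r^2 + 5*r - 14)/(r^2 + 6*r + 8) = (r^2 + 5*r - 14)/(r^2 + 6*r + 8)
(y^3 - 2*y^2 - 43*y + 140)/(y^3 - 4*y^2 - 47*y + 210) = (y - 4)/(y - 6)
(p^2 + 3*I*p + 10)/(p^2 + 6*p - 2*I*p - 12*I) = (p + 5*I)/(p + 6)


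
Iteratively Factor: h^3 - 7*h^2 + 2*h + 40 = (h - 5)*(h^2 - 2*h - 8) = (h - 5)*(h - 4)*(h + 2)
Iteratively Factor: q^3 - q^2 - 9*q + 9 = (q + 3)*(q^2 - 4*q + 3) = (q - 3)*(q + 3)*(q - 1)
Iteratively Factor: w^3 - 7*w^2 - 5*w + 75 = (w - 5)*(w^2 - 2*w - 15) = (w - 5)*(w + 3)*(w - 5)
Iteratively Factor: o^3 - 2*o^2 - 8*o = (o - 4)*(o^2 + 2*o) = (o - 4)*(o + 2)*(o)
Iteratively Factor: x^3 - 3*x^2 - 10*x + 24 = (x - 4)*(x^2 + x - 6) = (x - 4)*(x - 2)*(x + 3)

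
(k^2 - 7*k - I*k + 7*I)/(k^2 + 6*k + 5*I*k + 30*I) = (k^2 - k*(7 + I) + 7*I)/(k^2 + k*(6 + 5*I) + 30*I)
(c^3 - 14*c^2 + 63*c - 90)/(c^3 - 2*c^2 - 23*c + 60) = (c^2 - 11*c + 30)/(c^2 + c - 20)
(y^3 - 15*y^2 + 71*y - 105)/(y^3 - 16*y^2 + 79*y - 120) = (y - 7)/(y - 8)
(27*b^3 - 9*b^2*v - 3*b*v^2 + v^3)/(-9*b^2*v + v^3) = (-3*b + v)/v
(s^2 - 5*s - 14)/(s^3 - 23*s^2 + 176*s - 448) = (s + 2)/(s^2 - 16*s + 64)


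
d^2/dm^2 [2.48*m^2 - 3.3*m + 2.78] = 4.96000000000000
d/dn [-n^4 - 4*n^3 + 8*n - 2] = -4*n^3 - 12*n^2 + 8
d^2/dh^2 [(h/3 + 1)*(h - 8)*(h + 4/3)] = 2*h - 22/9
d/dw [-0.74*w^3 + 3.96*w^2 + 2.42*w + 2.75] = -2.22*w^2 + 7.92*w + 2.42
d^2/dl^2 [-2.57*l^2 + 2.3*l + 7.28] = -5.14000000000000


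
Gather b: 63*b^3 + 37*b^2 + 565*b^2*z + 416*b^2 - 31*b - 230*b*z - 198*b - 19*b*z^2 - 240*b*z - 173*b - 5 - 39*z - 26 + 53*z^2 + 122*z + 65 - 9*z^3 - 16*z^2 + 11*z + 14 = 63*b^3 + b^2*(565*z + 453) + b*(-19*z^2 - 470*z - 402) - 9*z^3 + 37*z^2 + 94*z + 48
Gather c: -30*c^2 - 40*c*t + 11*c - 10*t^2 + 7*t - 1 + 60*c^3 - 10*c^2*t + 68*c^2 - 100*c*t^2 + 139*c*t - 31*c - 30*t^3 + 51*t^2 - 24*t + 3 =60*c^3 + c^2*(38 - 10*t) + c*(-100*t^2 + 99*t - 20) - 30*t^3 + 41*t^2 - 17*t + 2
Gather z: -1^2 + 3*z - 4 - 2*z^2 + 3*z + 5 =-2*z^2 + 6*z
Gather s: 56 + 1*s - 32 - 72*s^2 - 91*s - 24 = -72*s^2 - 90*s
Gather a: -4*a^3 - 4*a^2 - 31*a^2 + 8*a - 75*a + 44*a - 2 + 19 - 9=-4*a^3 - 35*a^2 - 23*a + 8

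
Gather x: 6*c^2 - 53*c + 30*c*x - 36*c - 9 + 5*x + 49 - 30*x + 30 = 6*c^2 - 89*c + x*(30*c - 25) + 70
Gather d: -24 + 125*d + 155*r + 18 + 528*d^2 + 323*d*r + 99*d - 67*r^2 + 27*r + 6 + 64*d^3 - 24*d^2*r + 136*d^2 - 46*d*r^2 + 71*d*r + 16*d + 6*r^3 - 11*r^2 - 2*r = 64*d^3 + d^2*(664 - 24*r) + d*(-46*r^2 + 394*r + 240) + 6*r^3 - 78*r^2 + 180*r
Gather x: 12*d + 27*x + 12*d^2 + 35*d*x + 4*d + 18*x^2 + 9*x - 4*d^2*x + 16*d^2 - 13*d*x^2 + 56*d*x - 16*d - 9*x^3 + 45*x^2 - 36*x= 28*d^2 - 9*x^3 + x^2*(63 - 13*d) + x*(-4*d^2 + 91*d)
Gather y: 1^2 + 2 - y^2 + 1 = 4 - y^2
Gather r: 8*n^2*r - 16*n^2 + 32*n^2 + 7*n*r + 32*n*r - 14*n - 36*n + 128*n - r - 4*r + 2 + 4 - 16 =16*n^2 + 78*n + r*(8*n^2 + 39*n - 5) - 10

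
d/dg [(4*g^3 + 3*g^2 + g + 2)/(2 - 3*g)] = (-24*g^3 + 15*g^2 + 12*g + 8)/(9*g^2 - 12*g + 4)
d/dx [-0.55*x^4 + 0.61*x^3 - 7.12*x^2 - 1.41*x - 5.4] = -2.2*x^3 + 1.83*x^2 - 14.24*x - 1.41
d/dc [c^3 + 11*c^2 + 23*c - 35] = 3*c^2 + 22*c + 23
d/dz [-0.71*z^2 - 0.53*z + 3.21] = -1.42*z - 0.53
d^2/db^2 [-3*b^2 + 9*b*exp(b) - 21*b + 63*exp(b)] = 9*b*exp(b) + 81*exp(b) - 6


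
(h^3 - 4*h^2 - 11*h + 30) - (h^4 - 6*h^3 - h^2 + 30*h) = -h^4 + 7*h^3 - 3*h^2 - 41*h + 30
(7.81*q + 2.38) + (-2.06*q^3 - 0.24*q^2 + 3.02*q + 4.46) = -2.06*q^3 - 0.24*q^2 + 10.83*q + 6.84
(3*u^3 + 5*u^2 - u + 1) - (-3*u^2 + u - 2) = 3*u^3 + 8*u^2 - 2*u + 3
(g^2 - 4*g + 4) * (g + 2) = g^3 - 2*g^2 - 4*g + 8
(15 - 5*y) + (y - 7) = 8 - 4*y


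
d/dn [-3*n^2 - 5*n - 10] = -6*n - 5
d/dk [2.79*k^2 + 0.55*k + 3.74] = 5.58*k + 0.55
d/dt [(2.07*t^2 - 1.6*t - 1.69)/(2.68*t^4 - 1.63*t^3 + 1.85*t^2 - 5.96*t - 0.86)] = (-11.0952*t^5 + 16.2381*t^4 + 12.9008*t^3 - 17.6413*t^2 + 2.6926*t - 8.6964)/(7.1824*t^8 - 8.7368*t^7 + 12.5729*t^6 - 37.9766*t^5 + 18.2425*t^4 - 19.2484*t^3 + 32.3396*t^2 + 10.2512*t + 0.7396)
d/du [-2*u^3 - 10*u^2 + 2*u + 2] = -6*u^2 - 20*u + 2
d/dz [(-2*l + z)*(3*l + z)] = l + 2*z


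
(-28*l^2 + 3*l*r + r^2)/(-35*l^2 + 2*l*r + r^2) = (-4*l + r)/(-5*l + r)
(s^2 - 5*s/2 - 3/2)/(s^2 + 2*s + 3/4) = 2*(s - 3)/(2*s + 3)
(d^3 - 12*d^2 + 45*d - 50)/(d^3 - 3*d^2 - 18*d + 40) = (d - 5)/(d + 4)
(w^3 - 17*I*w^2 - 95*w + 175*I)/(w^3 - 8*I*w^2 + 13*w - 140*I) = (w - 5*I)/(w + 4*I)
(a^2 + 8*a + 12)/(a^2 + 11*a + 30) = (a + 2)/(a + 5)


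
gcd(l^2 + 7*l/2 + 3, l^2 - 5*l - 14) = l + 2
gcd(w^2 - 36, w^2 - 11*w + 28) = 1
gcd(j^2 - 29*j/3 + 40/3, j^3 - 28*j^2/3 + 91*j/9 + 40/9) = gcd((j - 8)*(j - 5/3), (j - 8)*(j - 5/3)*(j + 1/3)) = j^2 - 29*j/3 + 40/3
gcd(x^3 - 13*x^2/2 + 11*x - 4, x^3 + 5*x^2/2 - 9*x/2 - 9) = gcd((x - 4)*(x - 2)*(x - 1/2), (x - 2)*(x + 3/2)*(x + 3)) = x - 2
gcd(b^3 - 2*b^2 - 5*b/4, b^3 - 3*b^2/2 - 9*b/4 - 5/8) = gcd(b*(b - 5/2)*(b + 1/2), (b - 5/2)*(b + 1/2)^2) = b^2 - 2*b - 5/4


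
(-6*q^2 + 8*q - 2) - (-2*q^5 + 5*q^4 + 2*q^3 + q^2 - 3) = 2*q^5 - 5*q^4 - 2*q^3 - 7*q^2 + 8*q + 1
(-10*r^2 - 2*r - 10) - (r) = -10*r^2 - 3*r - 10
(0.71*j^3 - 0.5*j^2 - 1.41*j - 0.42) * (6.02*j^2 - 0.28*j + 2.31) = 4.2742*j^5 - 3.2088*j^4 - 6.7081*j^3 - 3.2886*j^2 - 3.1395*j - 0.9702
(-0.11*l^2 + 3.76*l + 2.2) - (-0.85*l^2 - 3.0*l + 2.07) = 0.74*l^2 + 6.76*l + 0.13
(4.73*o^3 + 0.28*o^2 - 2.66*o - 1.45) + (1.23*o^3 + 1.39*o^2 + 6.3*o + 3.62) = 5.96*o^3 + 1.67*o^2 + 3.64*o + 2.17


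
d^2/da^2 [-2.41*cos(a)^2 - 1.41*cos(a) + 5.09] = 1.41*cos(a) + 4.82*cos(2*a)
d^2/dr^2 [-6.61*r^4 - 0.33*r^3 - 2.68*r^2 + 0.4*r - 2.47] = -79.32*r^2 - 1.98*r - 5.36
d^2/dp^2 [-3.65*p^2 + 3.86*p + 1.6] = -7.30000000000000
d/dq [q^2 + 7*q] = 2*q + 7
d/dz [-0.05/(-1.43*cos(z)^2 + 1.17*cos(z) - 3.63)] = (0.143*cos(z) - 0.0585)*sin(z)/(1.43*cos(z)^2 - 1.17*cos(z) + 3.63)^2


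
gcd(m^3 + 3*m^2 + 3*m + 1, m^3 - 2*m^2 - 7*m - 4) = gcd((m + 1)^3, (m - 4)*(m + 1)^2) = m^2 + 2*m + 1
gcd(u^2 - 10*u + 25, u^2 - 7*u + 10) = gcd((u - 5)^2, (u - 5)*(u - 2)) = u - 5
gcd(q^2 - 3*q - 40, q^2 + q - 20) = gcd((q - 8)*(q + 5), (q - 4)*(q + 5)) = q + 5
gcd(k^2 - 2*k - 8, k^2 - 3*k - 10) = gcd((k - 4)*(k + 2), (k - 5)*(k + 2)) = k + 2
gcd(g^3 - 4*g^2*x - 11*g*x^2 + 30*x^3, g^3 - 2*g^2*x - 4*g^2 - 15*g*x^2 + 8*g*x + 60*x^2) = -g^2 + 2*g*x + 15*x^2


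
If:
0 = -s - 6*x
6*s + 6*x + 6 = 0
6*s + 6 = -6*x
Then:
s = -6/5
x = 1/5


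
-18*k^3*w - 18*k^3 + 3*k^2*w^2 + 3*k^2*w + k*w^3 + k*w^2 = (-3*k + w)*(6*k + w)*(k*w + k)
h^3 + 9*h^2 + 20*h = h*(h + 4)*(h + 5)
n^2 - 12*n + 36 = (n - 6)^2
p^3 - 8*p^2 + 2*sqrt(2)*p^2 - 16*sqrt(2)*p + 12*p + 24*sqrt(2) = (p - 6)*(p - 2)*(p + 2*sqrt(2))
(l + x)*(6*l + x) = 6*l^2 + 7*l*x + x^2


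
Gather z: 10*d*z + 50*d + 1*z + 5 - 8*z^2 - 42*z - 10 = 50*d - 8*z^2 + z*(10*d - 41) - 5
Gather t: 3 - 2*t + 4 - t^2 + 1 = -t^2 - 2*t + 8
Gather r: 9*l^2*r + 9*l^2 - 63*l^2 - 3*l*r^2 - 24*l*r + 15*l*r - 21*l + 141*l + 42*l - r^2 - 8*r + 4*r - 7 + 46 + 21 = -54*l^2 + 162*l + r^2*(-3*l - 1) + r*(9*l^2 - 9*l - 4) + 60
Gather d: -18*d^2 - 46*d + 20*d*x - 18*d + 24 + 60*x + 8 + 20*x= -18*d^2 + d*(20*x - 64) + 80*x + 32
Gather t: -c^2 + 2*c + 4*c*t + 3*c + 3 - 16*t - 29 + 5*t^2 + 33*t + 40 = -c^2 + 5*c + 5*t^2 + t*(4*c + 17) + 14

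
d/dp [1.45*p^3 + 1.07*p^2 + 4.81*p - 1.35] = 4.35*p^2 + 2.14*p + 4.81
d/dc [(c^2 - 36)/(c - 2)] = (-c^2 + 2*c*(c - 2) + 36)/(c - 2)^2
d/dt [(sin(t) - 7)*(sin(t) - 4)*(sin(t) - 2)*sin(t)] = (4*sin(t)^3 - 39*sin(t)^2 + 100*sin(t) - 56)*cos(t)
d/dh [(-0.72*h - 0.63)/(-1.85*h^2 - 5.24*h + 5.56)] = (1.332*h^2 + 3.7728*h - (0.72*h + 0.63)*(3.7*h + 5.24) - 4.0032)/(1.85*h^2 + 5.24*h - 5.56)^2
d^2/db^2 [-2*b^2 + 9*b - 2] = -4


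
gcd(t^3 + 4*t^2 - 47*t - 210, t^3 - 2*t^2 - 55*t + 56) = 1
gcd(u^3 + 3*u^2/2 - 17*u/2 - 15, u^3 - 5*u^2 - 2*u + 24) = u^2 - u - 6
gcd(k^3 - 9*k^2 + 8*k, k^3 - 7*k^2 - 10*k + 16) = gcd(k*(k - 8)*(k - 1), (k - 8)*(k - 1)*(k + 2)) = k^2 - 9*k + 8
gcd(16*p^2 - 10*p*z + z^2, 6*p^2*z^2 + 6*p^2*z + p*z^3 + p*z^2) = 1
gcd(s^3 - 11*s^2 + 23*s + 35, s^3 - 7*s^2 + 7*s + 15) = s^2 - 4*s - 5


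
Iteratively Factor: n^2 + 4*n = (n + 4)*(n)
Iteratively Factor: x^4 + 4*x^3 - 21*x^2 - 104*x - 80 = (x - 5)*(x^3 + 9*x^2 + 24*x + 16) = (x - 5)*(x + 4)*(x^2 + 5*x + 4) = (x - 5)*(x + 1)*(x + 4)*(x + 4)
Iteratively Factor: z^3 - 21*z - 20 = (z + 4)*(z^2 - 4*z - 5) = (z + 1)*(z + 4)*(z - 5)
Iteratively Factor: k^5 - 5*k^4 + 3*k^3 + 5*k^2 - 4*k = (k)*(k^4 - 5*k^3 + 3*k^2 + 5*k - 4) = k*(k + 1)*(k^3 - 6*k^2 + 9*k - 4) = k*(k - 1)*(k + 1)*(k^2 - 5*k + 4) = k*(k - 1)^2*(k + 1)*(k - 4)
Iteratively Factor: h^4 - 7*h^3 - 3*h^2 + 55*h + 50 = (h + 1)*(h^3 - 8*h^2 + 5*h + 50) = (h - 5)*(h + 1)*(h^2 - 3*h - 10) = (h - 5)*(h + 1)*(h + 2)*(h - 5)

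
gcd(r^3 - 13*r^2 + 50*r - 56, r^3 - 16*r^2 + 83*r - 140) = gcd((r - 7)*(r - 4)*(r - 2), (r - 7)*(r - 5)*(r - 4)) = r^2 - 11*r + 28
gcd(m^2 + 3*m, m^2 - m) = m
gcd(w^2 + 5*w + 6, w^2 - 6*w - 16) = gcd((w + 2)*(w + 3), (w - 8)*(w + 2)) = w + 2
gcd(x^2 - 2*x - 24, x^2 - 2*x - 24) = x^2 - 2*x - 24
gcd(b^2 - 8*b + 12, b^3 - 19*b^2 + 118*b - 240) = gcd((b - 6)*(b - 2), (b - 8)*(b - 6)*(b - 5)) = b - 6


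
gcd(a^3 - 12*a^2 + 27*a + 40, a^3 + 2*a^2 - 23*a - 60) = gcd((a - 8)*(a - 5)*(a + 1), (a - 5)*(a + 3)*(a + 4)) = a - 5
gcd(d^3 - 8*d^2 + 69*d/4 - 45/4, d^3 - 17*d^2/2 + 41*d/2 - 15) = d^2 - 13*d/2 + 15/2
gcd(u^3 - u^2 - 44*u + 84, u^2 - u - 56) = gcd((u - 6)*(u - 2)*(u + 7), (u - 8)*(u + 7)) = u + 7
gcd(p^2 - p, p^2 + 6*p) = p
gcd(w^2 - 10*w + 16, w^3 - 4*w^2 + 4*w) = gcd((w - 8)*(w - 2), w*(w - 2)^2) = w - 2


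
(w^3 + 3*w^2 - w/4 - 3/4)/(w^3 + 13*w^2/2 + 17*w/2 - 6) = (w + 1/2)/(w + 4)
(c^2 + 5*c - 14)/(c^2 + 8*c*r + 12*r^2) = (c^2 + 5*c - 14)/(c^2 + 8*c*r + 12*r^2)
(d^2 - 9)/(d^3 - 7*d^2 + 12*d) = (d + 3)/(d*(d - 4))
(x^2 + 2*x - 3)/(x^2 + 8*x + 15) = (x - 1)/(x + 5)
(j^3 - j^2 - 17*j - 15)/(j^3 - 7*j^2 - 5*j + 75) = (j + 1)/(j - 5)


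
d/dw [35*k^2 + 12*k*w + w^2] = 12*k + 2*w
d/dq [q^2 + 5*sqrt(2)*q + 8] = 2*q + 5*sqrt(2)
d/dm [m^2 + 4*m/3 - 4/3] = 2*m + 4/3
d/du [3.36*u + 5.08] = 3.36000000000000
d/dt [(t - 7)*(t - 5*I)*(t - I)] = 3*t^2 + t*(-14 - 12*I) - 5 + 42*I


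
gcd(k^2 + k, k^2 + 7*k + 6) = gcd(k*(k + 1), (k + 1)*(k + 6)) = k + 1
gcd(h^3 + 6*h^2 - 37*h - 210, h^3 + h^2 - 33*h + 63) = h + 7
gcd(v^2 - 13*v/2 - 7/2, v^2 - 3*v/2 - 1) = v + 1/2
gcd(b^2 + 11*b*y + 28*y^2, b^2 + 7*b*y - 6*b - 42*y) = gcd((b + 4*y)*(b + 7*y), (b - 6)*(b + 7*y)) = b + 7*y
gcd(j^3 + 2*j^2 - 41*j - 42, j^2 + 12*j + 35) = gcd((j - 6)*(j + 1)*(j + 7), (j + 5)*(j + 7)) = j + 7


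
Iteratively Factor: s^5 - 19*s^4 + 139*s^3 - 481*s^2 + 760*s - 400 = (s - 4)*(s^4 - 15*s^3 + 79*s^2 - 165*s + 100) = (s - 4)*(s - 1)*(s^3 - 14*s^2 + 65*s - 100) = (s - 4)^2*(s - 1)*(s^2 - 10*s + 25) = (s - 5)*(s - 4)^2*(s - 1)*(s - 5)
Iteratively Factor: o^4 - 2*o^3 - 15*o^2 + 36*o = (o - 3)*(o^3 + o^2 - 12*o) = (o - 3)*(o + 4)*(o^2 - 3*o) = (o - 3)^2*(o + 4)*(o)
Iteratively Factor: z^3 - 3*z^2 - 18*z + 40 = (z + 4)*(z^2 - 7*z + 10) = (z - 2)*(z + 4)*(z - 5)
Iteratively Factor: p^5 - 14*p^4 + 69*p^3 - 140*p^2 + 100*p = (p - 2)*(p^4 - 12*p^3 + 45*p^2 - 50*p) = (p - 5)*(p - 2)*(p^3 - 7*p^2 + 10*p) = (p - 5)^2*(p - 2)*(p^2 - 2*p) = p*(p - 5)^2*(p - 2)*(p - 2)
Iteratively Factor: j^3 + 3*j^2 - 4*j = (j)*(j^2 + 3*j - 4) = j*(j + 4)*(j - 1)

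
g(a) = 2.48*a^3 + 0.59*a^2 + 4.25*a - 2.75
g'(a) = 7.44*a^2 + 1.18*a + 4.25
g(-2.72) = -59.85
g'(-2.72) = 56.08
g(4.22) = 212.07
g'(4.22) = 141.72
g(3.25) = 102.43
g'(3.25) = 86.67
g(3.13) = 92.38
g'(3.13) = 80.83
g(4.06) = 190.20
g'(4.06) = 131.68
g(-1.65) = -19.30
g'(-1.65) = 22.56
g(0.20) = -1.86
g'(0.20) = 4.78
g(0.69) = 1.28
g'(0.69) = 8.61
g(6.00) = 579.67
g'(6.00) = 279.17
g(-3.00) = -77.15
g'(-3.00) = 67.67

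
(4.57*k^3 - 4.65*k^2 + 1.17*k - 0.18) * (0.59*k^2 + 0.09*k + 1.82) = 2.6963*k^5 - 2.3322*k^4 + 8.5892*k^3 - 8.4639*k^2 + 2.1132*k - 0.3276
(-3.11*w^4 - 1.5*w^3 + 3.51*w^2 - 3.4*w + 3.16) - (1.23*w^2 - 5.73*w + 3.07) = -3.11*w^4 - 1.5*w^3 + 2.28*w^2 + 2.33*w + 0.0900000000000003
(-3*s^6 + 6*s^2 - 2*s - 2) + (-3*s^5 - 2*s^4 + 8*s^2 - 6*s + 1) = -3*s^6 - 3*s^5 - 2*s^4 + 14*s^2 - 8*s - 1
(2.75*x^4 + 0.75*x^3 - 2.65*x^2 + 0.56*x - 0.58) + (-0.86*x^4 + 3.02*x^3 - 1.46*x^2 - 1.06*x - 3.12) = 1.89*x^4 + 3.77*x^3 - 4.11*x^2 - 0.5*x - 3.7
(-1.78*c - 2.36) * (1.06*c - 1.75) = -1.8868*c^2 + 0.6134*c + 4.13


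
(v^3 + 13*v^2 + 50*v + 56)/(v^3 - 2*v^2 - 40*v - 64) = (v + 7)/(v - 8)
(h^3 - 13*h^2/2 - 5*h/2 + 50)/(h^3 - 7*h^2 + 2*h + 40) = (h + 5/2)/(h + 2)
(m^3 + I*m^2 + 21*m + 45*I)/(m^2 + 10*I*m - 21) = (m^2 - 2*I*m + 15)/(m + 7*I)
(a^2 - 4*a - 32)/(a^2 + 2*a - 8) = (a - 8)/(a - 2)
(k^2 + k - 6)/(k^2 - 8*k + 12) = (k + 3)/(k - 6)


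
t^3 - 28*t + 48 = (t - 4)*(t - 2)*(t + 6)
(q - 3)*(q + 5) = q^2 + 2*q - 15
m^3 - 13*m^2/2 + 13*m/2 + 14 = (m - 4)*(m - 7/2)*(m + 1)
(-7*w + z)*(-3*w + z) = 21*w^2 - 10*w*z + z^2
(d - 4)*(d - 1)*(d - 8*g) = d^3 - 8*d^2*g - 5*d^2 + 40*d*g + 4*d - 32*g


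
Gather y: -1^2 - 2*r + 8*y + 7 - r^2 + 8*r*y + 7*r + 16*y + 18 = -r^2 + 5*r + y*(8*r + 24) + 24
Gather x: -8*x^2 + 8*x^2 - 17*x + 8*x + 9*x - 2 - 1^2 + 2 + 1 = 0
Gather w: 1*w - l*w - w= -l*w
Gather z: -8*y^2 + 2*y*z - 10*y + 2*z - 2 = -8*y^2 - 10*y + z*(2*y + 2) - 2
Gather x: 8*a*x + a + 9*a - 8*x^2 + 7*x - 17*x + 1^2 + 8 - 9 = 10*a - 8*x^2 + x*(8*a - 10)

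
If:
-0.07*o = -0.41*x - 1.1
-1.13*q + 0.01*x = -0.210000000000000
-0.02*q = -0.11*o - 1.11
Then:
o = -10.06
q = 0.15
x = -4.40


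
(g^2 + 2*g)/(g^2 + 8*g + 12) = g/(g + 6)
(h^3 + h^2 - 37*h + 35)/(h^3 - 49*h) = (h^2 - 6*h + 5)/(h*(h - 7))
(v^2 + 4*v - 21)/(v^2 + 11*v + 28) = (v - 3)/(v + 4)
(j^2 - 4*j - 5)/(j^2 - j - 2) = (j - 5)/(j - 2)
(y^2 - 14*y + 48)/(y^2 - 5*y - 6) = (y - 8)/(y + 1)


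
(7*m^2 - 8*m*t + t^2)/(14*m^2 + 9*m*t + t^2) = (7*m^2 - 8*m*t + t^2)/(14*m^2 + 9*m*t + t^2)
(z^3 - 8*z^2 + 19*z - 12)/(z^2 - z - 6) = (z^2 - 5*z + 4)/(z + 2)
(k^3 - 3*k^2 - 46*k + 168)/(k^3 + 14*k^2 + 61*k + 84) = (k^2 - 10*k + 24)/(k^2 + 7*k + 12)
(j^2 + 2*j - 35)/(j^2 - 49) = (j - 5)/(j - 7)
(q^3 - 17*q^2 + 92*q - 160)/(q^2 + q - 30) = (q^2 - 12*q + 32)/(q + 6)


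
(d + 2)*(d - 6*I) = d^2 + 2*d - 6*I*d - 12*I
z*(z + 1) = z^2 + z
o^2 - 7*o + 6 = (o - 6)*(o - 1)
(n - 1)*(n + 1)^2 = n^3 + n^2 - n - 1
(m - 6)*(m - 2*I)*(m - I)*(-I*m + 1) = -I*m^4 - 2*m^3 + 6*I*m^3 + 12*m^2 - I*m^2 - 2*m + 6*I*m + 12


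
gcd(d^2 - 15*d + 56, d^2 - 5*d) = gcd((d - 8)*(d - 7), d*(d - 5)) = 1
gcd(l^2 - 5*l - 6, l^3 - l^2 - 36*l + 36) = l - 6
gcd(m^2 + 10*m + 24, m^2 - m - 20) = m + 4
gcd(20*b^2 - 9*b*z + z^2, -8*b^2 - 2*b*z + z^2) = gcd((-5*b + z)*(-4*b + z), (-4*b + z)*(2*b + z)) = -4*b + z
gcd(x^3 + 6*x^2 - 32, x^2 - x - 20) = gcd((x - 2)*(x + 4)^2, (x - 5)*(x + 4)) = x + 4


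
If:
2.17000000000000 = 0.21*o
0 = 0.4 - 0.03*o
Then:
No Solution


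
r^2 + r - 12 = (r - 3)*(r + 4)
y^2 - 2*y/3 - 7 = (y - 3)*(y + 7/3)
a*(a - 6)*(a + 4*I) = a^3 - 6*a^2 + 4*I*a^2 - 24*I*a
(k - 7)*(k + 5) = k^2 - 2*k - 35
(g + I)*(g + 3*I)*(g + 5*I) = g^3 + 9*I*g^2 - 23*g - 15*I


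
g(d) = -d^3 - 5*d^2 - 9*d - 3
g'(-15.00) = -534.00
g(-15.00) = 2382.00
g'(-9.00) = -162.00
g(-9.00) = 402.00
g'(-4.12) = -18.72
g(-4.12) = 19.14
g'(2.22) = -45.99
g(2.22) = -58.56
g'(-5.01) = -34.20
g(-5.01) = 42.34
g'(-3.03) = -6.24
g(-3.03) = 6.18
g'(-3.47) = -10.42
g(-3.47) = 9.81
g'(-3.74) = -13.56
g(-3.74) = 13.04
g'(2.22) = -45.99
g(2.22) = -58.56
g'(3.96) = -95.64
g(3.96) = -179.15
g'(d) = -3*d^2 - 10*d - 9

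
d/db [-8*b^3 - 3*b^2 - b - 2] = -24*b^2 - 6*b - 1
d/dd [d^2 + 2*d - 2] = 2*d + 2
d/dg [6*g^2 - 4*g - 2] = 12*g - 4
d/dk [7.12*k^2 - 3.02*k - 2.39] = 14.24*k - 3.02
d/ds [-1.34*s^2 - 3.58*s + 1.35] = -2.68*s - 3.58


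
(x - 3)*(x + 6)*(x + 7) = x^3 + 10*x^2 + 3*x - 126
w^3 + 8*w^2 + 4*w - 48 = (w - 2)*(w + 4)*(w + 6)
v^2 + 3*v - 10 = (v - 2)*(v + 5)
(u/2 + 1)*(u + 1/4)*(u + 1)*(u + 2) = u^4/2 + 21*u^3/8 + 37*u^2/8 + 3*u + 1/2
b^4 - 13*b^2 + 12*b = b*(b - 3)*(b - 1)*(b + 4)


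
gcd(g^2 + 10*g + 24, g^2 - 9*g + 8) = 1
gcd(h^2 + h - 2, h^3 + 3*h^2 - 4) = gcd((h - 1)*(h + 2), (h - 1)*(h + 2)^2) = h^2 + h - 2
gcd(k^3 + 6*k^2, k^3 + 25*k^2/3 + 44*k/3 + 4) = k + 6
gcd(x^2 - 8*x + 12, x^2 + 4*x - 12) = x - 2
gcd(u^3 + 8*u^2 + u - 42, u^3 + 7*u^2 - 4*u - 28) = u^2 + 5*u - 14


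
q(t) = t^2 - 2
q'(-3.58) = -7.16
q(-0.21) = -1.96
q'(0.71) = 1.42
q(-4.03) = 14.24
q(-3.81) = 12.52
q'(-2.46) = -4.92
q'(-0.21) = -0.42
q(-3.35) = 9.22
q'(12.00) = 24.00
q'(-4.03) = -8.06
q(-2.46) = 4.05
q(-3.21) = 8.30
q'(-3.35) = -6.70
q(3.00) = 7.00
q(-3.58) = 10.82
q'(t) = 2*t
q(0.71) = -1.50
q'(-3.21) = -6.42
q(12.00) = 142.00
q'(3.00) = 6.00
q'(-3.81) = -7.62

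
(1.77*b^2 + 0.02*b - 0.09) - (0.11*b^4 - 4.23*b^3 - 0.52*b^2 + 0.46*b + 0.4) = -0.11*b^4 + 4.23*b^3 + 2.29*b^2 - 0.44*b - 0.49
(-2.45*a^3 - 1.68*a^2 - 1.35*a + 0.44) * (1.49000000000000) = -3.6505*a^3 - 2.5032*a^2 - 2.0115*a + 0.6556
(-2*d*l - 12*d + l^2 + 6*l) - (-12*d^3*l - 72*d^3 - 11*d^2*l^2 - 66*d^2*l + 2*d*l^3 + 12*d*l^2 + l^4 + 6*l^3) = 12*d^3*l + 72*d^3 + 11*d^2*l^2 + 66*d^2*l - 2*d*l^3 - 12*d*l^2 - 2*d*l - 12*d - l^4 - 6*l^3 + l^2 + 6*l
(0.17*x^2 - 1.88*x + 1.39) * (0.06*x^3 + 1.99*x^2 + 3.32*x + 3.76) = 0.0102*x^5 + 0.2255*x^4 - 3.0934*x^3 - 2.8363*x^2 - 2.454*x + 5.2264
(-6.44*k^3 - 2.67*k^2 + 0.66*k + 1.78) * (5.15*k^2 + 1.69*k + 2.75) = -33.166*k^5 - 24.6341*k^4 - 18.8233*k^3 + 2.9399*k^2 + 4.8232*k + 4.895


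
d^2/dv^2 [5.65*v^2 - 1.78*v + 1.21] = 11.3000000000000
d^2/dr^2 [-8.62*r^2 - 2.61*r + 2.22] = -17.2400000000000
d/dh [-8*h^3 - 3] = -24*h^2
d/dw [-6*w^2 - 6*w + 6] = -12*w - 6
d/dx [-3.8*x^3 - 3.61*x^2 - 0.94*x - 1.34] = -11.4*x^2 - 7.22*x - 0.94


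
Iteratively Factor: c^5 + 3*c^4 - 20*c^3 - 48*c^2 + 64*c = (c + 4)*(c^4 - c^3 - 16*c^2 + 16*c) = c*(c + 4)*(c^3 - c^2 - 16*c + 16) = c*(c - 4)*(c + 4)*(c^2 + 3*c - 4) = c*(c - 4)*(c + 4)^2*(c - 1)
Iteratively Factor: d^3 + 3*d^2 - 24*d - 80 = (d + 4)*(d^2 - d - 20) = (d + 4)^2*(d - 5)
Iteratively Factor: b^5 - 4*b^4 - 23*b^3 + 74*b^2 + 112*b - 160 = (b + 2)*(b^4 - 6*b^3 - 11*b^2 + 96*b - 80) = (b - 5)*(b + 2)*(b^3 - b^2 - 16*b + 16) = (b - 5)*(b - 4)*(b + 2)*(b^2 + 3*b - 4) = (b - 5)*(b - 4)*(b + 2)*(b + 4)*(b - 1)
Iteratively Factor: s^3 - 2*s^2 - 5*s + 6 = (s + 2)*(s^2 - 4*s + 3) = (s - 3)*(s + 2)*(s - 1)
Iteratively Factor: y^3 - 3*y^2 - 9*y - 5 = (y + 1)*(y^2 - 4*y - 5) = (y - 5)*(y + 1)*(y + 1)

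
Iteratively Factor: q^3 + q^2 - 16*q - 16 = (q + 4)*(q^2 - 3*q - 4) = (q - 4)*(q + 4)*(q + 1)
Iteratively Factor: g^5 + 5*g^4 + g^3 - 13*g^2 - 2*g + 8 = (g - 1)*(g^4 + 6*g^3 + 7*g^2 - 6*g - 8) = (g - 1)*(g + 2)*(g^3 + 4*g^2 - g - 4) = (g - 1)*(g + 2)*(g + 4)*(g^2 - 1) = (g - 1)*(g + 1)*(g + 2)*(g + 4)*(g - 1)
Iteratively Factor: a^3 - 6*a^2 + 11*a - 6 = (a - 3)*(a^2 - 3*a + 2) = (a - 3)*(a - 1)*(a - 2)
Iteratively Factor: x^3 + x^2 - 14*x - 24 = (x + 3)*(x^2 - 2*x - 8) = (x + 2)*(x + 3)*(x - 4)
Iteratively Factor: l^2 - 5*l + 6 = (l - 2)*(l - 3)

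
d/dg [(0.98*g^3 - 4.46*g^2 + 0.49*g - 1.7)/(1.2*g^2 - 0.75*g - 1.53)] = (1.176*g^4 - 1.47*g^3 - 1.7412*g^2 + 17.7276*g - 2.0247)/(1.44*g^4 - 1.8*g^3 - 3.1095*g^2 + 2.295*g + 2.3409)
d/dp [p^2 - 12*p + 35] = 2*p - 12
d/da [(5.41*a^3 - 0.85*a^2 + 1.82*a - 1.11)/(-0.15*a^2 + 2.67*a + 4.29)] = (-0.8115*a^4 + 28.8894*a^3 + 67.6302*a^2 - 7.626*a + 10.7715)/(0.0225*a^4 - 0.801*a^3 + 5.8419*a^2 + 22.9086*a + 18.4041)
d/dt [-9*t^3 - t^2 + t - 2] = -27*t^2 - 2*t + 1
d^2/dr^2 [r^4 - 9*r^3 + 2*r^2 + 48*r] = 12*r^2 - 54*r + 4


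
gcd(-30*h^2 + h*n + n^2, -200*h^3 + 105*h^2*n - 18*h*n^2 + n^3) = 5*h - n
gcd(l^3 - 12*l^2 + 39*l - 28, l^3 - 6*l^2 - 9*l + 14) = l^2 - 8*l + 7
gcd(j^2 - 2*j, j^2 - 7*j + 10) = j - 2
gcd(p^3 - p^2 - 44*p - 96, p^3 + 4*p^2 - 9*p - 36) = p^2 + 7*p + 12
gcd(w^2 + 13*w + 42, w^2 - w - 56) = w + 7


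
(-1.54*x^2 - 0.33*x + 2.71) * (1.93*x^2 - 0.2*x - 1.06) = -2.9722*x^4 - 0.3289*x^3 + 6.9287*x^2 - 0.1922*x - 2.8726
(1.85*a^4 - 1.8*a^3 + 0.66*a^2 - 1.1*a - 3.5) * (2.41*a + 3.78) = 4.4585*a^5 + 2.655*a^4 - 5.2134*a^3 - 0.1562*a^2 - 12.593*a - 13.23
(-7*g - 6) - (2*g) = -9*g - 6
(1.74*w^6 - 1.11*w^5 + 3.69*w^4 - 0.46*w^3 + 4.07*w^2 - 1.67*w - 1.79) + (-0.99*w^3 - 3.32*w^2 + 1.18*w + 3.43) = 1.74*w^6 - 1.11*w^5 + 3.69*w^4 - 1.45*w^3 + 0.75*w^2 - 0.49*w + 1.64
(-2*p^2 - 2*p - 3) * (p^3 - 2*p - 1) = -2*p^5 - 2*p^4 + p^3 + 6*p^2 + 8*p + 3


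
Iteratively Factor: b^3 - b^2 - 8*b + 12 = (b - 2)*(b^2 + b - 6) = (b - 2)*(b + 3)*(b - 2)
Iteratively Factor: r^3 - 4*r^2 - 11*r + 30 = (r - 2)*(r^2 - 2*r - 15) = (r - 5)*(r - 2)*(r + 3)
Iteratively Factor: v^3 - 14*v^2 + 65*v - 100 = (v - 5)*(v^2 - 9*v + 20) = (v - 5)*(v - 4)*(v - 5)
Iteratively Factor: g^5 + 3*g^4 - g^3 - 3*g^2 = (g + 3)*(g^4 - g^2) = g*(g + 3)*(g^3 - g) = g^2*(g + 3)*(g^2 - 1) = g^2*(g - 1)*(g + 3)*(g + 1)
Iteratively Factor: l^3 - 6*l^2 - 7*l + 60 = (l - 4)*(l^2 - 2*l - 15) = (l - 5)*(l - 4)*(l + 3)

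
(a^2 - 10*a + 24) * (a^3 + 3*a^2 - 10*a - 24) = a^5 - 7*a^4 - 16*a^3 + 148*a^2 - 576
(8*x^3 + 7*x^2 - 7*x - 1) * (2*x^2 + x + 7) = 16*x^5 + 22*x^4 + 49*x^3 + 40*x^2 - 50*x - 7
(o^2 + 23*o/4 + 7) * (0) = 0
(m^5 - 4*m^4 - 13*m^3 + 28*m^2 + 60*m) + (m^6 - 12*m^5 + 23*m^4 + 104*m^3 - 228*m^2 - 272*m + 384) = m^6 - 11*m^5 + 19*m^4 + 91*m^3 - 200*m^2 - 212*m + 384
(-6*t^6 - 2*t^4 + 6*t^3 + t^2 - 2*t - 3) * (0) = 0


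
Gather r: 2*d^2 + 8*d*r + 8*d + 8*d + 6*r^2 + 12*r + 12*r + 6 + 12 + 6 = 2*d^2 + 16*d + 6*r^2 + r*(8*d + 24) + 24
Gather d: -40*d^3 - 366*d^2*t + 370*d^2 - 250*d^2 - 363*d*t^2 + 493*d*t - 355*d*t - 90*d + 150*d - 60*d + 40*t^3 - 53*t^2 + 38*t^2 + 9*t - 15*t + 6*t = -40*d^3 + d^2*(120 - 366*t) + d*(-363*t^2 + 138*t) + 40*t^3 - 15*t^2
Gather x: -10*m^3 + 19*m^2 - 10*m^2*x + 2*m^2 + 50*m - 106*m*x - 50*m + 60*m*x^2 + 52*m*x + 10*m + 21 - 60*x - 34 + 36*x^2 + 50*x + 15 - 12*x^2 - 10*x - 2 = -10*m^3 + 21*m^2 + 10*m + x^2*(60*m + 24) + x*(-10*m^2 - 54*m - 20)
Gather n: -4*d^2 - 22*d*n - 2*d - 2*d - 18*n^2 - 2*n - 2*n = -4*d^2 - 4*d - 18*n^2 + n*(-22*d - 4)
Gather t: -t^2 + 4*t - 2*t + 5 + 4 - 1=-t^2 + 2*t + 8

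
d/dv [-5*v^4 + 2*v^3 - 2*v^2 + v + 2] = -20*v^3 + 6*v^2 - 4*v + 1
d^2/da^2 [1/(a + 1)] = 2/(a + 1)^3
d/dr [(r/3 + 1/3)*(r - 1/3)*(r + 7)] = r^2 + 46*r/9 + 13/9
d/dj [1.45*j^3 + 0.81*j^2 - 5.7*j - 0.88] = 4.35*j^2 + 1.62*j - 5.7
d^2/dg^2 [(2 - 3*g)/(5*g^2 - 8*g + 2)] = 2*(-4*(3*g - 2)*(5*g - 4)^2 + (45*g - 34)*(5*g^2 - 8*g + 2))/(5*g^2 - 8*g + 2)^3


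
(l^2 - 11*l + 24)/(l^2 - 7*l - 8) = (l - 3)/(l + 1)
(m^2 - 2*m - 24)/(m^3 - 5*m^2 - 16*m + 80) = (m - 6)/(m^2 - 9*m + 20)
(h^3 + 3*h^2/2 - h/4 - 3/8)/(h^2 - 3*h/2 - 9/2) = (h^2 - 1/4)/(h - 3)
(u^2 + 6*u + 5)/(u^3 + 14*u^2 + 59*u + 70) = (u + 1)/(u^2 + 9*u + 14)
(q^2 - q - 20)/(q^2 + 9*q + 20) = (q - 5)/(q + 5)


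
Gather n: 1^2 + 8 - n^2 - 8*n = -n^2 - 8*n + 9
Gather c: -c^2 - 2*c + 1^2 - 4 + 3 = -c^2 - 2*c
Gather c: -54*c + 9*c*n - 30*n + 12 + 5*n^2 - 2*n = c*(9*n - 54) + 5*n^2 - 32*n + 12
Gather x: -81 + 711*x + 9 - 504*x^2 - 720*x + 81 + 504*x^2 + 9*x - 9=0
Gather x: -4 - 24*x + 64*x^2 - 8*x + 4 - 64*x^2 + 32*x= 0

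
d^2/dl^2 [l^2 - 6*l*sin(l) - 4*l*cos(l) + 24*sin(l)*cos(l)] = 6*l*sin(l) + 4*l*cos(l) + 8*sin(l) - 48*sin(2*l) - 12*cos(l) + 2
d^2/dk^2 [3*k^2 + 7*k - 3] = 6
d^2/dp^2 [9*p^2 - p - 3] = 18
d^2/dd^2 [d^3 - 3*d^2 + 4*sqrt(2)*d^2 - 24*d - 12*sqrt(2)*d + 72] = 6*d - 6 + 8*sqrt(2)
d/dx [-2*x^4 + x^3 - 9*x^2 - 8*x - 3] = -8*x^3 + 3*x^2 - 18*x - 8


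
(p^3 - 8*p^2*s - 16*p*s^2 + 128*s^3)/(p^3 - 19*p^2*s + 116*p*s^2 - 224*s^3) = (p + 4*s)/(p - 7*s)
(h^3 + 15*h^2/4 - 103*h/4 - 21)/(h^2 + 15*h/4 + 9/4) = (h^2 + 3*h - 28)/(h + 3)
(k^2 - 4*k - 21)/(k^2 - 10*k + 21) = (k + 3)/(k - 3)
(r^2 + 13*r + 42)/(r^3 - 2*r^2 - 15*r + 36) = (r^2 + 13*r + 42)/(r^3 - 2*r^2 - 15*r + 36)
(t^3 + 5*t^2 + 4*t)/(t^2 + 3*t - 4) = t*(t + 1)/(t - 1)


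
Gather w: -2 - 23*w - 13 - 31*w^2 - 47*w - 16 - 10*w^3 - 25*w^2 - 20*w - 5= -10*w^3 - 56*w^2 - 90*w - 36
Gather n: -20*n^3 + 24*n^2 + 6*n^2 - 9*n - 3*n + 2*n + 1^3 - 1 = -20*n^3 + 30*n^2 - 10*n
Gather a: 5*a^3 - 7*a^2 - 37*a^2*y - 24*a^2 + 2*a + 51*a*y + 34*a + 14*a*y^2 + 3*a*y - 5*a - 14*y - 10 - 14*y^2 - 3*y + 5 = 5*a^3 + a^2*(-37*y - 31) + a*(14*y^2 + 54*y + 31) - 14*y^2 - 17*y - 5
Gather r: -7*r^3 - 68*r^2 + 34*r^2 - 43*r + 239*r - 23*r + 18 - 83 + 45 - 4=-7*r^3 - 34*r^2 + 173*r - 24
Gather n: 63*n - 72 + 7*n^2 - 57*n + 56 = 7*n^2 + 6*n - 16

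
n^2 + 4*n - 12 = (n - 2)*(n + 6)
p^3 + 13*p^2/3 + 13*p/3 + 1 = (p + 1/3)*(p + 1)*(p + 3)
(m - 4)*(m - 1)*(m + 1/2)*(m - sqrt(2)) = m^4 - 9*m^3/2 - sqrt(2)*m^3 + 3*m^2/2 + 9*sqrt(2)*m^2/2 - 3*sqrt(2)*m/2 + 2*m - 2*sqrt(2)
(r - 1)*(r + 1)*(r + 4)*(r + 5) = r^4 + 9*r^3 + 19*r^2 - 9*r - 20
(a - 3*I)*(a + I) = a^2 - 2*I*a + 3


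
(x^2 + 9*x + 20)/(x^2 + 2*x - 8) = (x + 5)/(x - 2)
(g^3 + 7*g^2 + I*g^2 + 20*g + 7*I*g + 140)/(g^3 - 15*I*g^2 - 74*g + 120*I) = (g^2 + g*(7 + 5*I) + 35*I)/(g^2 - 11*I*g - 30)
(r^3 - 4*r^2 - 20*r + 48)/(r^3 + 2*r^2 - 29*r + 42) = (r^2 - 2*r - 24)/(r^2 + 4*r - 21)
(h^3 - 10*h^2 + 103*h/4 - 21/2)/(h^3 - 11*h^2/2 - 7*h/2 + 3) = (h - 7/2)/(h + 1)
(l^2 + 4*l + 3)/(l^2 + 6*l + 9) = (l + 1)/(l + 3)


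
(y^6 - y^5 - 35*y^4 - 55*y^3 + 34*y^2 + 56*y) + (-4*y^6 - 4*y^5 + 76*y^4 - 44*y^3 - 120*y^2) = -3*y^6 - 5*y^5 + 41*y^4 - 99*y^3 - 86*y^2 + 56*y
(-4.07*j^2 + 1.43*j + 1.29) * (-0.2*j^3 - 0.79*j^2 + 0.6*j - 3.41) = 0.814*j^5 + 2.9293*j^4 - 3.8297*j^3 + 13.7176*j^2 - 4.1023*j - 4.3989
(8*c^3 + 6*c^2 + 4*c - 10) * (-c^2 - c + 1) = -8*c^5 - 14*c^4 - 2*c^3 + 12*c^2 + 14*c - 10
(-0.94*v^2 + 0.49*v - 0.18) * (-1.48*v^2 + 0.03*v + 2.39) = 1.3912*v^4 - 0.7534*v^3 - 1.9655*v^2 + 1.1657*v - 0.4302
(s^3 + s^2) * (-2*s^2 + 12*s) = -2*s^5 + 10*s^4 + 12*s^3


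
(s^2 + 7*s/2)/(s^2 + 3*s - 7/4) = 2*s/(2*s - 1)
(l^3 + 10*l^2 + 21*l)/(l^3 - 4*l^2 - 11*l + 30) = l*(l + 7)/(l^2 - 7*l + 10)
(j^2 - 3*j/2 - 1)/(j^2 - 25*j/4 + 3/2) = 2*(2*j^2 - 3*j - 2)/(4*j^2 - 25*j + 6)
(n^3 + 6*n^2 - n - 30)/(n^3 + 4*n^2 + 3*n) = (n^2 + 3*n - 10)/(n*(n + 1))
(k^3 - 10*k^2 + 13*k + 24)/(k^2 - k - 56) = (k^2 - 2*k - 3)/(k + 7)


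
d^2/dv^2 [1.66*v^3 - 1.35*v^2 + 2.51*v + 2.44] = 9.96*v - 2.7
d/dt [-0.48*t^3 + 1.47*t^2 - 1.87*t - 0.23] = -1.44*t^2 + 2.94*t - 1.87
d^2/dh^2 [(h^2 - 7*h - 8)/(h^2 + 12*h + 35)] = 2*(-19*h^3 - 129*h^2 + 447*h + 3293)/(h^6 + 36*h^5 + 537*h^4 + 4248*h^3 + 18795*h^2 + 44100*h + 42875)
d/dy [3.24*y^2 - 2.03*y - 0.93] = 6.48*y - 2.03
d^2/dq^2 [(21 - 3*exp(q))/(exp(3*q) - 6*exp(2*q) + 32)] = (-12*exp(4*q) + 147*exp(3*q) - 126*exp(2*q) + 912*exp(q) - 192)*exp(q)/(exp(7*q) - 10*exp(6*q) + 12*exp(5*q) + 136*exp(4*q) - 256*exp(3*q) - 768*exp(2*q) + 1024*exp(q) + 2048)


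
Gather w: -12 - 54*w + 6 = -54*w - 6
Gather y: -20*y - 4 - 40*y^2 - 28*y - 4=-40*y^2 - 48*y - 8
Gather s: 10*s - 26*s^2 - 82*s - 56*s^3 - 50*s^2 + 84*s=-56*s^3 - 76*s^2 + 12*s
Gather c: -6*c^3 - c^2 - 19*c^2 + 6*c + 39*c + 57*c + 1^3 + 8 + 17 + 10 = -6*c^3 - 20*c^2 + 102*c + 36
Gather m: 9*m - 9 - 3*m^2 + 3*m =-3*m^2 + 12*m - 9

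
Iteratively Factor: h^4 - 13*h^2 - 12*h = (h)*(h^3 - 13*h - 12) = h*(h - 4)*(h^2 + 4*h + 3) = h*(h - 4)*(h + 3)*(h + 1)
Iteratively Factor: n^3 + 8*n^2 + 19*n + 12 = (n + 1)*(n^2 + 7*n + 12) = (n + 1)*(n + 4)*(n + 3)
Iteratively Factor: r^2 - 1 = (r + 1)*(r - 1)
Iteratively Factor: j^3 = (j)*(j^2) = j^2*(j)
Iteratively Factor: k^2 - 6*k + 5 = (k - 5)*(k - 1)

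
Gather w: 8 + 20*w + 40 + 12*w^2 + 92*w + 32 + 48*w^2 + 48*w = 60*w^2 + 160*w + 80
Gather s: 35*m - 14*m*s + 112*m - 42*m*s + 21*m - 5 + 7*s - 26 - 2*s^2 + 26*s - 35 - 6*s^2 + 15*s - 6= 168*m - 8*s^2 + s*(48 - 56*m) - 72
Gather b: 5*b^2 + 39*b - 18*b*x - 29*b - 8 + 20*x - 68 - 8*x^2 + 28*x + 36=5*b^2 + b*(10 - 18*x) - 8*x^2 + 48*x - 40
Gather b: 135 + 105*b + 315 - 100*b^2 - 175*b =-100*b^2 - 70*b + 450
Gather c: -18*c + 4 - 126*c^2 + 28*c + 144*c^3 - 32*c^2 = 144*c^3 - 158*c^2 + 10*c + 4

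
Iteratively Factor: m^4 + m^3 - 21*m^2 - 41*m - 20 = (m + 1)*(m^3 - 21*m - 20) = (m + 1)*(m + 4)*(m^2 - 4*m - 5) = (m - 5)*(m + 1)*(m + 4)*(m + 1)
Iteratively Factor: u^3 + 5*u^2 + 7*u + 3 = (u + 3)*(u^2 + 2*u + 1) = (u + 1)*(u + 3)*(u + 1)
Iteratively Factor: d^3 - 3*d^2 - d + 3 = (d - 3)*(d^2 - 1) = (d - 3)*(d + 1)*(d - 1)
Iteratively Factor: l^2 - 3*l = (l - 3)*(l)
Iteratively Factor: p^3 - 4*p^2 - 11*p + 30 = (p - 5)*(p^2 + p - 6) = (p - 5)*(p + 3)*(p - 2)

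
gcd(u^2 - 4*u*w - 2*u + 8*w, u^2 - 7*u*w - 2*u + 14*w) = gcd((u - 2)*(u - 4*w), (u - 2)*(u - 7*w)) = u - 2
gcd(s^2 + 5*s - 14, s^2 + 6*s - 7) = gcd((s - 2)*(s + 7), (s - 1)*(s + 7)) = s + 7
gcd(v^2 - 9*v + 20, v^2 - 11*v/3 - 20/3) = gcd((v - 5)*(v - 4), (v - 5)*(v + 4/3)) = v - 5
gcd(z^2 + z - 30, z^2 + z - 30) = z^2 + z - 30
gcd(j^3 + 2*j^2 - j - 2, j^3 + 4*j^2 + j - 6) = j^2 + j - 2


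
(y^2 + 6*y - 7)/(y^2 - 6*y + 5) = (y + 7)/(y - 5)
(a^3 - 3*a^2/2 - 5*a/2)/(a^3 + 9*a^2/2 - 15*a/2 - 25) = a*(a + 1)/(a^2 + 7*a + 10)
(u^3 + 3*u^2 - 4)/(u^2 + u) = (u^3 + 3*u^2 - 4)/(u*(u + 1))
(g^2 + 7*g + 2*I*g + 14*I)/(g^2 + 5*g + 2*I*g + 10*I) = (g + 7)/(g + 5)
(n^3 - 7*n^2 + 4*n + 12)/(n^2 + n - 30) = (n^3 - 7*n^2 + 4*n + 12)/(n^2 + n - 30)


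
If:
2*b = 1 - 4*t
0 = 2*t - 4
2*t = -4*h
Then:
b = -7/2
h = -1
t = 2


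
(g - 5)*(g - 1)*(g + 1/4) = g^3 - 23*g^2/4 + 7*g/2 + 5/4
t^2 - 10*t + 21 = (t - 7)*(t - 3)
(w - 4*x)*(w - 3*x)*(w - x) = w^3 - 8*w^2*x + 19*w*x^2 - 12*x^3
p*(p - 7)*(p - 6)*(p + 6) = p^4 - 7*p^3 - 36*p^2 + 252*p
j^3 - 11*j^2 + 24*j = j*(j - 8)*(j - 3)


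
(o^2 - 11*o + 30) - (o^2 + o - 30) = 60 - 12*o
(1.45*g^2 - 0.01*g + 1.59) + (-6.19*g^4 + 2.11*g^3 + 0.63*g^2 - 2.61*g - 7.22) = -6.19*g^4 + 2.11*g^3 + 2.08*g^2 - 2.62*g - 5.63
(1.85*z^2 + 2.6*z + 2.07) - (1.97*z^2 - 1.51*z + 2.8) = -0.12*z^2 + 4.11*z - 0.73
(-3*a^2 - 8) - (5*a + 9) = -3*a^2 - 5*a - 17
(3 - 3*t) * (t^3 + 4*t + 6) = -3*t^4 + 3*t^3 - 12*t^2 - 6*t + 18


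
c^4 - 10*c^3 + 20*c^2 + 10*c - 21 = (c - 7)*(c - 3)*(c - 1)*(c + 1)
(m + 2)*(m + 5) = m^2 + 7*m + 10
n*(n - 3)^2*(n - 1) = n^4 - 7*n^3 + 15*n^2 - 9*n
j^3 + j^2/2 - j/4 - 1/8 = (j - 1/2)*(j + 1/2)^2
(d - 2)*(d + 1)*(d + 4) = d^3 + 3*d^2 - 6*d - 8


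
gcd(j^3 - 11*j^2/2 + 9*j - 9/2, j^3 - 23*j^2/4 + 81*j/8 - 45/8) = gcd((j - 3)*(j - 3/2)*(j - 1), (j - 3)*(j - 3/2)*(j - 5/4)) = j^2 - 9*j/2 + 9/2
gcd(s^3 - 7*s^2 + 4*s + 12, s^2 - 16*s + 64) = 1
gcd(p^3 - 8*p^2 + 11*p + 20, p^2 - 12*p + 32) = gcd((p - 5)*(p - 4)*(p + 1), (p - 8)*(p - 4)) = p - 4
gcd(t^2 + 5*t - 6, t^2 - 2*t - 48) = t + 6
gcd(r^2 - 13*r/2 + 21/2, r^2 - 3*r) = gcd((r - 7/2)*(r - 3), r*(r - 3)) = r - 3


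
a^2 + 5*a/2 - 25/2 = (a - 5/2)*(a + 5)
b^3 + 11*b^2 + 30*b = b*(b + 5)*(b + 6)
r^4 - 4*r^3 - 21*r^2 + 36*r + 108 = (r - 6)*(r - 3)*(r + 2)*(r + 3)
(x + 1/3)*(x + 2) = x^2 + 7*x/3 + 2/3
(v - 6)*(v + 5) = v^2 - v - 30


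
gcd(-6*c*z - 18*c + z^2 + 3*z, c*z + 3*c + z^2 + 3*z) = z + 3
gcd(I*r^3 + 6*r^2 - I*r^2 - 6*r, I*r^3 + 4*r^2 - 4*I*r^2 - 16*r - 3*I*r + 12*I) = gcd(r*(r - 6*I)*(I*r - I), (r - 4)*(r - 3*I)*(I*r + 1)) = 1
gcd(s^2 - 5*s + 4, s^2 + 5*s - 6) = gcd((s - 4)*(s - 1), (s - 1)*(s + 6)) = s - 1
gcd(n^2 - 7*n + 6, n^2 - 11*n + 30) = n - 6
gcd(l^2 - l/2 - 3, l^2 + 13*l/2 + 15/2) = l + 3/2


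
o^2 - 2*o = o*(o - 2)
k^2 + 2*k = k*(k + 2)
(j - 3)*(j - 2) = j^2 - 5*j + 6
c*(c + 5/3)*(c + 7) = c^3 + 26*c^2/3 + 35*c/3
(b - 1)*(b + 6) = b^2 + 5*b - 6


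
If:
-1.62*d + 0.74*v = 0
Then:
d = 0.45679012345679*v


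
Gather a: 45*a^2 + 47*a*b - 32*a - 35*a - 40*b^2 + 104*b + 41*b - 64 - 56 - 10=45*a^2 + a*(47*b - 67) - 40*b^2 + 145*b - 130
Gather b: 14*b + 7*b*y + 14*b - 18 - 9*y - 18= b*(7*y + 28) - 9*y - 36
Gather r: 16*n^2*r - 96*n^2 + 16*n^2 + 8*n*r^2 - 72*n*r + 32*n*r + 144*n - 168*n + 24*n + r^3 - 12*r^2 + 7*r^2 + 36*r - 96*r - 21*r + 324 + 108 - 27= -80*n^2 + r^3 + r^2*(8*n - 5) + r*(16*n^2 - 40*n - 81) + 405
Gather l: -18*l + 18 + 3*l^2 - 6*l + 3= 3*l^2 - 24*l + 21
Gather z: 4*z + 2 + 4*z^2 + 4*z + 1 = 4*z^2 + 8*z + 3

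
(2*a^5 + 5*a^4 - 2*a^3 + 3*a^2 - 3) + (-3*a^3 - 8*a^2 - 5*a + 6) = 2*a^5 + 5*a^4 - 5*a^3 - 5*a^2 - 5*a + 3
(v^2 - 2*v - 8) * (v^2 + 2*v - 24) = v^4 - 36*v^2 + 32*v + 192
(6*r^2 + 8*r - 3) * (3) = 18*r^2 + 24*r - 9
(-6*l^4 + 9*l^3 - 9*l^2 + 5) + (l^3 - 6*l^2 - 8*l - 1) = -6*l^4 + 10*l^3 - 15*l^2 - 8*l + 4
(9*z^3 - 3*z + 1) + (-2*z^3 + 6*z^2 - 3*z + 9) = 7*z^3 + 6*z^2 - 6*z + 10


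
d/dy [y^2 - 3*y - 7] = 2*y - 3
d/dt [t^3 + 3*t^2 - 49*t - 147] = 3*t^2 + 6*t - 49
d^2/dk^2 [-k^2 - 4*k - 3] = -2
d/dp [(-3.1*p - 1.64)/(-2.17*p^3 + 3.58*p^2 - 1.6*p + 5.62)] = (-13.454*p^3 + 0.421600000000002*p^2 + 11.7424*p - 20.046)/(4.7089*p^6 - 15.5372*p^5 + 19.7604*p^4 - 35.8468*p^3 + 42.7992*p^2 - 17.984*p + 31.5844)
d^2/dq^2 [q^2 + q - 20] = 2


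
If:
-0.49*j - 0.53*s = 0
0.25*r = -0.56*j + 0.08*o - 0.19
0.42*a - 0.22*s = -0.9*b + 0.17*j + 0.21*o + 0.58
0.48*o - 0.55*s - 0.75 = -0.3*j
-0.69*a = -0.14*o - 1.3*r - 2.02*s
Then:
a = 8.96038400867593*s - 0.172826086956522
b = 1.08967995169082 - 3.71627727661113*s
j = -1.08163265306122*s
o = 1.8218537414966*s + 1.5625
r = 3.00585034013605*s - 0.26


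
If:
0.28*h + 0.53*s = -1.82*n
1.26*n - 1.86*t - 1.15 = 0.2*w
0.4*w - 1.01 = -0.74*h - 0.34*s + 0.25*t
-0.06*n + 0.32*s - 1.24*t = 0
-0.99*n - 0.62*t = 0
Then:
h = 1.54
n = 0.32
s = -1.91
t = -0.51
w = 0.97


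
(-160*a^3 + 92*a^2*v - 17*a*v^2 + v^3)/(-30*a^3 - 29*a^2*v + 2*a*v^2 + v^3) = (32*a^2 - 12*a*v + v^2)/(6*a^2 + 7*a*v + v^2)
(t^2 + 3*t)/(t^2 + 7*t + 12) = t/(t + 4)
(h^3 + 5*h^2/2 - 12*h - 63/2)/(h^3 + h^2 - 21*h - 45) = (h - 7/2)/(h - 5)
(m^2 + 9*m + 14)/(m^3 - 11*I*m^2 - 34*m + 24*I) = (m^2 + 9*m + 14)/(m^3 - 11*I*m^2 - 34*m + 24*I)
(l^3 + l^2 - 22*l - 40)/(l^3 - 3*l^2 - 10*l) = (l + 4)/l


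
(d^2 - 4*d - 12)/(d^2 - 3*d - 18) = (d + 2)/(d + 3)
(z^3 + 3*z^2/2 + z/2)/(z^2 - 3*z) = (2*z^2 + 3*z + 1)/(2*(z - 3))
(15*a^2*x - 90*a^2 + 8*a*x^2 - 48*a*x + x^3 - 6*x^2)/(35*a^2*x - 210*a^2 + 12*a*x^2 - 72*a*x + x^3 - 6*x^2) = (3*a + x)/(7*a + x)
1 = 1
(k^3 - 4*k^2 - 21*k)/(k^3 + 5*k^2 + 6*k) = (k - 7)/(k + 2)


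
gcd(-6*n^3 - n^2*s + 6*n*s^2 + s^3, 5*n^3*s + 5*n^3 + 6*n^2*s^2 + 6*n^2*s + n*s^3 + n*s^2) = n + s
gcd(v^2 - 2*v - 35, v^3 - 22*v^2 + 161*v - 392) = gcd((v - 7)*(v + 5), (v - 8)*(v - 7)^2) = v - 7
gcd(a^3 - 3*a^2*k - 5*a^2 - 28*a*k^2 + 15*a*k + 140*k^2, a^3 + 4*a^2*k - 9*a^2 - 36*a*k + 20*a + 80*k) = a^2 + 4*a*k - 5*a - 20*k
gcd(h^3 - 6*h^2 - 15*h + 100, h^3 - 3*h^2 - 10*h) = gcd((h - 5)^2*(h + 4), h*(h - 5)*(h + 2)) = h - 5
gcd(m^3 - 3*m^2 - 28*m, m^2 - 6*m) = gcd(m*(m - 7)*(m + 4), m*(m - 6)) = m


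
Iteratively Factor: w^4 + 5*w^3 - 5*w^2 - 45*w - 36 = (w + 3)*(w^3 + 2*w^2 - 11*w - 12) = (w - 3)*(w + 3)*(w^2 + 5*w + 4) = (w - 3)*(w + 1)*(w + 3)*(w + 4)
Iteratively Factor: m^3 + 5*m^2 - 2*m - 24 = (m - 2)*(m^2 + 7*m + 12) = (m - 2)*(m + 3)*(m + 4)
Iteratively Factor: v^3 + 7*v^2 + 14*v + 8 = (v + 2)*(v^2 + 5*v + 4) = (v + 2)*(v + 4)*(v + 1)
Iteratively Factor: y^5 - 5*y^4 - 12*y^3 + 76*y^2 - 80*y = (y - 2)*(y^4 - 3*y^3 - 18*y^2 + 40*y) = y*(y - 2)*(y^3 - 3*y^2 - 18*y + 40) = y*(y - 2)*(y + 4)*(y^2 - 7*y + 10) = y*(y - 5)*(y - 2)*(y + 4)*(y - 2)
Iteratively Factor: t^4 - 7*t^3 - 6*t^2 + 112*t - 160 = (t - 4)*(t^3 - 3*t^2 - 18*t + 40) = (t - 4)*(t + 4)*(t^2 - 7*t + 10) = (t - 4)*(t - 2)*(t + 4)*(t - 5)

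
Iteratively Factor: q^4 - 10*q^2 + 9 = (q + 1)*(q^3 - q^2 - 9*q + 9) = (q - 3)*(q + 1)*(q^2 + 2*q - 3) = (q - 3)*(q + 1)*(q + 3)*(q - 1)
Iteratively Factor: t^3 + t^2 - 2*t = (t + 2)*(t^2 - t) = (t - 1)*(t + 2)*(t)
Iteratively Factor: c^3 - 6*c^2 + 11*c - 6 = (c - 1)*(c^2 - 5*c + 6) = (c - 2)*(c - 1)*(c - 3)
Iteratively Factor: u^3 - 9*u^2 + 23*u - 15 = (u - 3)*(u^2 - 6*u + 5) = (u - 5)*(u - 3)*(u - 1)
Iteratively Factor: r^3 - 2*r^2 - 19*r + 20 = (r - 1)*(r^2 - r - 20) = (r - 1)*(r + 4)*(r - 5)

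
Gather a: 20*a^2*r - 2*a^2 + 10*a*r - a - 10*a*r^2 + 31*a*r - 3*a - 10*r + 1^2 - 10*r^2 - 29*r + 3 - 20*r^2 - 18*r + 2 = a^2*(20*r - 2) + a*(-10*r^2 + 41*r - 4) - 30*r^2 - 57*r + 6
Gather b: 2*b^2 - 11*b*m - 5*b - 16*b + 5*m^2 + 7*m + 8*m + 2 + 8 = 2*b^2 + b*(-11*m - 21) + 5*m^2 + 15*m + 10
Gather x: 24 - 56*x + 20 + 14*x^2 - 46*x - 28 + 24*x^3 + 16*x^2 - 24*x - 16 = 24*x^3 + 30*x^2 - 126*x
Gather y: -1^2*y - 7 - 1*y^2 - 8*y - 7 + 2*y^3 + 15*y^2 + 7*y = 2*y^3 + 14*y^2 - 2*y - 14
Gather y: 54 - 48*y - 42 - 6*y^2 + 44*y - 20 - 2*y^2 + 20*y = -8*y^2 + 16*y - 8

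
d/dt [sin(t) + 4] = cos(t)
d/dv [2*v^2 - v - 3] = 4*v - 1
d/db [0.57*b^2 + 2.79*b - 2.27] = 1.14*b + 2.79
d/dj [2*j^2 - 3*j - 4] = 4*j - 3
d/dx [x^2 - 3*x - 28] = 2*x - 3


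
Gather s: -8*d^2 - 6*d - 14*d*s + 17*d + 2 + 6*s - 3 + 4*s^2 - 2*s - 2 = -8*d^2 + 11*d + 4*s^2 + s*(4 - 14*d) - 3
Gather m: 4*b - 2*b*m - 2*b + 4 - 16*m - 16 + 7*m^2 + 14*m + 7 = 2*b + 7*m^2 + m*(-2*b - 2) - 5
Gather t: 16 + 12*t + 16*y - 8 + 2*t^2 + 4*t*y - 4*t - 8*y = 2*t^2 + t*(4*y + 8) + 8*y + 8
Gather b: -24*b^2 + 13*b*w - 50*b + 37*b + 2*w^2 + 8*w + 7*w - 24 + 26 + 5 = -24*b^2 + b*(13*w - 13) + 2*w^2 + 15*w + 7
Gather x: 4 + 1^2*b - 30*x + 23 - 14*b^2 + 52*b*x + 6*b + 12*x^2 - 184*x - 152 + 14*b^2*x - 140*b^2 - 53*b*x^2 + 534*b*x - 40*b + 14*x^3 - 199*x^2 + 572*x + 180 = -154*b^2 - 33*b + 14*x^3 + x^2*(-53*b - 187) + x*(14*b^2 + 586*b + 358) + 55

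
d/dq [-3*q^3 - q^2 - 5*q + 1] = -9*q^2 - 2*q - 5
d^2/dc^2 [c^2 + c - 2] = 2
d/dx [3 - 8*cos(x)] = 8*sin(x)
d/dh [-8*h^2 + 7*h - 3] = 7 - 16*h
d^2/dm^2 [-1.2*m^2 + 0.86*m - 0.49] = -2.40000000000000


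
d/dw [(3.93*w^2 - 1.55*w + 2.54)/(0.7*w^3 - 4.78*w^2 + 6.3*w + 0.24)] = (-2.751*w^4 + 2.17*w^3 + 12.016*w^2 + 26.1688*w - 16.374)/(0.49*w^6 - 6.692*w^5 + 31.6684*w^4 - 59.892*w^3 + 37.3956*w^2 + 3.024*w + 0.0576)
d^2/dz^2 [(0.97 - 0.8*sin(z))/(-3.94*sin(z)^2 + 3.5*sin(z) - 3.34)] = (-12.41888*sin(z)^5 + 49.199568*sin(z)^4 + 47.87494*sin(z)^3 - 138.8761*sin(z)^2 + 19.50654*sin(z) + 20.468624)/(61.162984*sin(z)^6 - 162.9978*sin(z)^5 + 300.341472*sin(z)^4 - 319.2266*sin(z)^3 + 254.604192*sin(z)^2 - 117.1338*sin(z) + 37.259704)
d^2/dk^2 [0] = 0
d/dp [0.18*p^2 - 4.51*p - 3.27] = 0.36*p - 4.51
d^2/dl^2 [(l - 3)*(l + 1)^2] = 6*l - 2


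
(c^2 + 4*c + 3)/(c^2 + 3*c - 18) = (c^2 + 4*c + 3)/(c^2 + 3*c - 18)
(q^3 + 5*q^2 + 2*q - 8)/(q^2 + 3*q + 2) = (q^2 + 3*q - 4)/(q + 1)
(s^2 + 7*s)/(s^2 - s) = (s + 7)/(s - 1)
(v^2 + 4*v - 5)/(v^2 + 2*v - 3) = (v + 5)/(v + 3)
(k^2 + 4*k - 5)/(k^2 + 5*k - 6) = (k + 5)/(k + 6)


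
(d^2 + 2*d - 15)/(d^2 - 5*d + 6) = (d + 5)/(d - 2)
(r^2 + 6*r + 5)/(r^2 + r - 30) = (r^2 + 6*r + 5)/(r^2 + r - 30)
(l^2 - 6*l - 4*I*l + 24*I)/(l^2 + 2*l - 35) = (l^2 - 6*l - 4*I*l + 24*I)/(l^2 + 2*l - 35)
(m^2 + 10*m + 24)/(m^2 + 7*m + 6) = (m + 4)/(m + 1)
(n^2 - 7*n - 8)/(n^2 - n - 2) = (n - 8)/(n - 2)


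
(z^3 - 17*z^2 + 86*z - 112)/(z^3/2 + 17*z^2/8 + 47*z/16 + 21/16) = 16*(z^3 - 17*z^2 + 86*z - 112)/(8*z^3 + 34*z^2 + 47*z + 21)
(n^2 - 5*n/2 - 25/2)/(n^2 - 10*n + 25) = (n + 5/2)/(n - 5)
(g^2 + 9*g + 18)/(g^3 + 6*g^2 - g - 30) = (g + 6)/(g^2 + 3*g - 10)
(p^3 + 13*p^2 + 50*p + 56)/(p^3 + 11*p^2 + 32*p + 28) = (p + 4)/(p + 2)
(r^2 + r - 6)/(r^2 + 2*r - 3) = (r - 2)/(r - 1)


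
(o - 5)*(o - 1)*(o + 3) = o^3 - 3*o^2 - 13*o + 15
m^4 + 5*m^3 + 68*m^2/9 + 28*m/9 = m*(m + 2/3)*(m + 2)*(m + 7/3)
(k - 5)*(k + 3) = k^2 - 2*k - 15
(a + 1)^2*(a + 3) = a^3 + 5*a^2 + 7*a + 3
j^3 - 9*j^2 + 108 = (j - 6)^2*(j + 3)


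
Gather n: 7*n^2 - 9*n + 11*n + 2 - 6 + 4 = 7*n^2 + 2*n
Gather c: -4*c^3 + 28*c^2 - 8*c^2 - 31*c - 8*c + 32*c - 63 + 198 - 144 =-4*c^3 + 20*c^2 - 7*c - 9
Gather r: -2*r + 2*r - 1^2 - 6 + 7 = 0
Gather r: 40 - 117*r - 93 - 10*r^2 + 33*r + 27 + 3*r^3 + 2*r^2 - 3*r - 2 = 3*r^3 - 8*r^2 - 87*r - 28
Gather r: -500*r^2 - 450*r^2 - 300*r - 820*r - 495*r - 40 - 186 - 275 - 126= -950*r^2 - 1615*r - 627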